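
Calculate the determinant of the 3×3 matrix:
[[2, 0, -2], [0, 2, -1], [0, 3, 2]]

Expansion along first row:
det = 2·det([[2,-1],[3,2]]) - 0·det([[0,-1],[0,2]]) + -2·det([[0,2],[0,3]])
    = 2·(2·2 - -1·3) - 0·(0·2 - -1·0) + -2·(0·3 - 2·0)
    = 2·7 - 0·0 + -2·0
    = 14 + 0 + 0 = 14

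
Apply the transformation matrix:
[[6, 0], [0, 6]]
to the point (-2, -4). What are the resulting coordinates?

Matrix multiplication:
[[6, 0], [0, 6]] × [-2, -4]ᵀ
= [(6)(-2) + (0)(-4), (0)(-2) + (6)(-4)]ᵀ
= [-12, -24]ᵀ
Result: (-12, -24)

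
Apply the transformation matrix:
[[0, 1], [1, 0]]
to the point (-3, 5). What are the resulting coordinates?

Matrix multiplication:
[[0, 1], [1, 0]] × [-3, 5]ᵀ
= [(0)(-3) + (1)(5), (1)(-3) + (0)(5)]ᵀ
= [5, -3]ᵀ
Result: (5, -3)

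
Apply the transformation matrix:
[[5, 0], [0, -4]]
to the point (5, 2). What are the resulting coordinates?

Matrix multiplication:
[[5, 0], [0, -4]] × [5, 2]ᵀ
= [(5)(5) + (0)(2), (0)(5) + (-4)(2)]ᵀ
= [25, -8]ᵀ
Result: (25, -8)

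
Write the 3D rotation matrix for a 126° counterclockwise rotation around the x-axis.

Rotation matrix for counterclockwise 126° around x-axis:
cos(126°) = -0.5878, sin(126°) = 0.8090
Result: [[1, 0, 0], [0, -0.5878, -0.8090], [0, 0.8090, -0.5878]]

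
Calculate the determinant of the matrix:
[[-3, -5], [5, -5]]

For a 2×2 matrix [[a, b], [c, d]], det = ad - bc
det = (-3)(-5) - (-5)(5) = 15 - -25 = 40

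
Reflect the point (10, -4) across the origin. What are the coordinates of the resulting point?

Reflection across origin: (10, -4) → (-10, 4)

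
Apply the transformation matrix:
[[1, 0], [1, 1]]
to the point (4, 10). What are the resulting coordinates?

Matrix multiplication:
[[1, 0], [1, 1]] × [4, 10]ᵀ
= [(1)(4) + (0)(10), (1)(4) + (1)(10)]ᵀ
= [4, 14]ᵀ
Result: (4, 14)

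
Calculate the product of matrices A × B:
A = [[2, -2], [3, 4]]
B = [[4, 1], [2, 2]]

Matrix multiplication:
C[0][0] = 2×4 + -2×2 = 4
C[0][1] = 2×1 + -2×2 = -2
C[1][0] = 3×4 + 4×2 = 20
C[1][1] = 3×1 + 4×2 = 11
Result: [[4, -2], [20, 11]]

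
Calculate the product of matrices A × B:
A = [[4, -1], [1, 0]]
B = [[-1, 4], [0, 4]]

Matrix multiplication:
C[0][0] = 4×-1 + -1×0 = -4
C[0][1] = 4×4 + -1×4 = 12
C[1][0] = 1×-1 + 0×0 = -1
C[1][1] = 1×4 + 0×4 = 4
Result: [[-4, 12], [-1, 4]]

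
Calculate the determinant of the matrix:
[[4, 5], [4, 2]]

For a 2×2 matrix [[a, b], [c, d]], det = ad - bc
det = (4)(2) - (5)(4) = 8 - 20 = -12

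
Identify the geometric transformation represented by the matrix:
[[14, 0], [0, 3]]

This matrix represents: non-uniform scaling by sx = 14, sy = 3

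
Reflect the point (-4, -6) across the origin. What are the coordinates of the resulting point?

Reflection across origin: (-4, -6) → (4, 6)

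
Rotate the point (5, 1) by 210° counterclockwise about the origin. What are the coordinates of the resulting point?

Rotation matrix for 210°: [[cos 210°, -sin 210°], [sin 210°, cos 210°]] ≈ [[-0.866025, 0.500000], [-0.500000, -0.866025]]
[[-0.866025, 0.500000], [-0.500000, -0.866025]] × [5, 1]ᵀ ≈ [-3.8301, -3.3660]ᵀ
Result: (-3.8301, -3.3660)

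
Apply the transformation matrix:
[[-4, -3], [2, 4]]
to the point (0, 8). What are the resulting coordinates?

Matrix multiplication:
[[-4, -3], [2, 4]] × [0, 8]ᵀ
= [(-4)(0) + (-3)(8), (2)(0) + (4)(8)]ᵀ
= [-24, 32]ᵀ
Result: (-24, 32)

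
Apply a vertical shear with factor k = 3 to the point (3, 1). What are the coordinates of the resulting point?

Shear matrix for vertical shear with factor k = 3:
[[1, 0], [3, 1]]
Result: (3, 1) → (3, 10)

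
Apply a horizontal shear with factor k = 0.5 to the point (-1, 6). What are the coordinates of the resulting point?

Shear matrix for horizontal shear with factor k = 0.5:
[[1, 0.50], [0, 1]]
Result: (-1, 6) → (2, 6)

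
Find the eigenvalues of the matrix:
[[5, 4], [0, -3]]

Characteristic equation: det(A - λI) = 0
λ² - (trace)λ + (det) = 0
trace = 5 + -3 = 2, det = (5)(-3) - (4)(0) = -15
λ² - (2)λ + (-15) = 0
λ = (2 ± √((2)² - 4·(-15))) / 2 = (2 ± √64) / 2
Solving: λ = -3, 5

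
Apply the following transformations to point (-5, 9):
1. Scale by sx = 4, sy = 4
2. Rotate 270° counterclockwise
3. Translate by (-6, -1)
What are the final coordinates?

Step 1: Scale → (-20, 36)
Step 2: Rotate 270° → (36, 20)
Step 3: Translate → (30, 19)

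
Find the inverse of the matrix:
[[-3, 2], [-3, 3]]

For [[a,b],[c,d]], inverse = (1/det)·[[d,-b],[-c,a]]
det = (-3)(3) - (2)(-3) = -9 - -6 = -3
Inverse = (1/-3)·[[3, -2], [3, -3]]
= [[-1, 2/3], [-1, 1]]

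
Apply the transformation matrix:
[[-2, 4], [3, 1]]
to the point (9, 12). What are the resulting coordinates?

Matrix multiplication:
[[-2, 4], [3, 1]] × [9, 12]ᵀ
= [(-2)(9) + (4)(12), (3)(9) + (1)(12)]ᵀ
= [30, 39]ᵀ
Result: (30, 39)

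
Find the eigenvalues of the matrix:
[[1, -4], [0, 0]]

Characteristic equation: det(A - λI) = 0
λ² - (trace)λ + (det) = 0
trace = 1 + 0 = 1, det = (1)(0) - (-4)(0) = 0
λ² - (1)λ + (0) = 0
λ = (1 ± √((1)² - 4·(0))) / 2 = (1 ± √1) / 2
Solving: λ = 0, 1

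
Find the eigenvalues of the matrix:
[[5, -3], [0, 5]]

Characteristic equation: det(A - λI) = 0
λ² - (trace)λ + (det) = 0
trace = 5 + 5 = 10, det = (5)(5) - (-3)(0) = 25
λ² - (10)λ + (25) = 0
λ = (10 ± √((10)² - 4·(25))) / 2 = (10 ± √0) / 2
Solving: λ = 5, 5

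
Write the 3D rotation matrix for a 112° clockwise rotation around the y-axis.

Rotation matrix for clockwise 112° around y-axis:
A clockwise rotation by 112° is a counterclockwise rotation by -112°.
cos(-112°) = -0.3746, sin(-112°) = -0.9272
Result: [[-0.3746, 0, -0.9272], [0, 1, 0], [0.9272, 0, -0.3746]]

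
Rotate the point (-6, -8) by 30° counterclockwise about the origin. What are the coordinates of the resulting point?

Rotation matrix for 30°: [[cos 30°, -sin 30°], [sin 30°, cos 30°]] ≈ [[0.866025, -0.500000], [0.500000, 0.866025]]
[[0.866025, -0.500000], [0.500000, 0.866025]] × [-6, -8]ᵀ ≈ [-1.1962, -9.9282]ᵀ
Result: (-1.1962, -9.9282)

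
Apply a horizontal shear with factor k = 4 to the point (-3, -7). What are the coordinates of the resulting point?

Shear matrix for horizontal shear with factor k = 4:
[[1, 4], [0, 1]]
Result: (-3, -7) → (-31, -7)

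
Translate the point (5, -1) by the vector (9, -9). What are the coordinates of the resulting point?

Translation by (9, -9) (homogeneous matrix [[1, 0, 9], [0, 1, -9], [0, 0, 1]]):
x' = 5 + 9 = 14
y' = -1 + -9 = -10
Result: (14, -10)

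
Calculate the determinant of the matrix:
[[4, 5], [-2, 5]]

For a 2×2 matrix [[a, b], [c, d]], det = ad - bc
det = (4)(5) - (5)(-2) = 20 - -10 = 30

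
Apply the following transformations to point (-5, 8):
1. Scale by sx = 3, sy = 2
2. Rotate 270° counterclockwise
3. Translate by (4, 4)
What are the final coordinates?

Step 1: Scale → (-15, 16)
Step 2: Rotate 270° → (16, 15)
Step 3: Translate → (20, 19)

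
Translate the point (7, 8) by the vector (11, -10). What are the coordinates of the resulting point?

Translation by (11, -10) (homogeneous matrix [[1, 0, 11], [0, 1, -10], [0, 0, 1]]):
x' = 7 + 11 = 18
y' = 8 + -10 = -2
Result: (18, -2)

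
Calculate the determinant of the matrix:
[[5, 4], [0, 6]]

For a 2×2 matrix [[a, b], [c, d]], det = ad - bc
det = (5)(6) - (4)(0) = 30 - 0 = 30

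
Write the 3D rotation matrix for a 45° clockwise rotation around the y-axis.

Rotation matrix for clockwise 45° around y-axis:
A clockwise rotation by 45° is a counterclockwise rotation by -45°.
cos(-45°) = √2/2, sin(-45°) = -√2/2
Result: [[√2/2, 0, -√2/2], [0, 1, 0], [√2/2, 0, √2/2]]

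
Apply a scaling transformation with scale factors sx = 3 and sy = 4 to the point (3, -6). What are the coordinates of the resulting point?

Scaling matrix:
[[3, 0], [0, 4]]
Result: (3 × 3, -6 × 4) = (9, -24)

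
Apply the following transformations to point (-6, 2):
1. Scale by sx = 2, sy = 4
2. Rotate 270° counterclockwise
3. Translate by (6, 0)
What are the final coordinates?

Step 1: Scale → (-12, 8)
Step 2: Rotate 270° → (8, 12)
Step 3: Translate → (14, 12)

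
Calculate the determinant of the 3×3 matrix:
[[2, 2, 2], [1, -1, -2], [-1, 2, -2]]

Expansion along first row:
det = 2·det([[-1,-2],[2,-2]]) - 2·det([[1,-2],[-1,-2]]) + 2·det([[1,-1],[-1,2]])
    = 2·(-1·-2 - -2·2) - 2·(1·-2 - -2·-1) + 2·(1·2 - -1·-1)
    = 2·6 - 2·-4 + 2·1
    = 12 + 8 + 2 = 22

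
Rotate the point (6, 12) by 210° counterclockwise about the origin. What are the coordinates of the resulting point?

Rotation matrix for 210°: [[cos 210°, -sin 210°], [sin 210°, cos 210°]] ≈ [[-0.866025, 0.500000], [-0.500000, -0.866025]]
[[-0.866025, 0.500000], [-0.500000, -0.866025]] × [6, 12]ᵀ ≈ [0.8038, -13.3923]ᵀ
Result: (0.8038, -13.3923)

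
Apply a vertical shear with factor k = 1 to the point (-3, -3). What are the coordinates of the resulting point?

Shear matrix for vertical shear with factor k = 1:
[[1, 0], [1, 1]]
Result: (-3, -3) → (-3, -6)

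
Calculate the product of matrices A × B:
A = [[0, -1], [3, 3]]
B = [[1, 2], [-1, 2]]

Matrix multiplication:
C[0][0] = 0×1 + -1×-1 = 1
C[0][1] = 0×2 + -1×2 = -2
C[1][0] = 3×1 + 3×-1 = 0
C[1][1] = 3×2 + 3×2 = 12
Result: [[1, -2], [0, 12]]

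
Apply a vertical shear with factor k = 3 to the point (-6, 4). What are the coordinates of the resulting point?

Shear matrix for vertical shear with factor k = 3:
[[1, 0], [3, 1]]
Result: (-6, 4) → (-6, -14)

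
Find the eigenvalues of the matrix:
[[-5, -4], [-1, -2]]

Characteristic equation: det(A - λI) = 0
λ² - (trace)λ + (det) = 0
trace = -5 + -2 = -7, det = (-5)(-2) - (-4)(-1) = 6
λ² - (-7)λ + (6) = 0
λ = (-7 ± √((-7)² - 4·(6))) / 2 = (-7 ± √25) / 2
Solving: λ = -6, -1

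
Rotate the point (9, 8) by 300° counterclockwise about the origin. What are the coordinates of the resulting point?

Rotation matrix for 300°: [[cos 300°, -sin 300°], [sin 300°, cos 300°]] ≈ [[0.500000, 0.866025], [-0.866025, 0.500000]]
[[0.500000, 0.866025], [-0.866025, 0.500000]] × [9, 8]ᵀ ≈ [11.4282, -3.7942]ᵀ
Result: (11.4282, -3.7942)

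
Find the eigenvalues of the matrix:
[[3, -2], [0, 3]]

Characteristic equation: det(A - λI) = 0
λ² - (trace)λ + (det) = 0
trace = 3 + 3 = 6, det = (3)(3) - (-2)(0) = 9
λ² - (6)λ + (9) = 0
λ = (6 ± √((6)² - 4·(9))) / 2 = (6 ± √0) / 2
Solving: λ = 3, 3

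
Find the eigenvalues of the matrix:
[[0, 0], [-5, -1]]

Characteristic equation: det(A - λI) = 0
λ² - (trace)λ + (det) = 0
trace = 0 + -1 = -1, det = (0)(-1) - (0)(-5) = 0
λ² - (-1)λ + (0) = 0
λ = (-1 ± √((-1)² - 4·(0))) / 2 = (-1 ± √1) / 2
Solving: λ = -1, 0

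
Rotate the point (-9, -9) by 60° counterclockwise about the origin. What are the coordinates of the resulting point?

Rotation matrix for 60°: [[cos 60°, -sin 60°], [sin 60°, cos 60°]] ≈ [[0.500000, -0.866025], [0.866025, 0.500000]]
[[0.500000, -0.866025], [0.866025, 0.500000]] × [-9, -9]ᵀ ≈ [3.2942, -12.2942]ᵀ
Result: (3.2942, -12.2942)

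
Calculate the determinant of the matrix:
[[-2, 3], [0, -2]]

For a 2×2 matrix [[a, b], [c, d]], det = ad - bc
det = (-2)(-2) - (3)(0) = 4 - 0 = 4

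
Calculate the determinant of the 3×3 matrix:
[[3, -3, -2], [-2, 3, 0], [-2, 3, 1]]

Expansion along first row:
det = 3·det([[3,0],[3,1]]) - -3·det([[-2,0],[-2,1]]) + -2·det([[-2,3],[-2,3]])
    = 3·(3·1 - 0·3) - -3·(-2·1 - 0·-2) + -2·(-2·3 - 3·-2)
    = 3·3 - -3·-2 + -2·0
    = 9 + -6 + 0 = 3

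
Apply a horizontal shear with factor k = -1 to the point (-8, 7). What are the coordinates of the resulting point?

Shear matrix for horizontal shear with factor k = -1:
[[1, -1], [0, 1]]
Result: (-8, 7) → (-15, 7)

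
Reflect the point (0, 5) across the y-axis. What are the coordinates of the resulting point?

Reflection across y-axis: (0, 5) → (0, 5)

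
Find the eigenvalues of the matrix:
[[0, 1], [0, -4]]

Characteristic equation: det(A - λI) = 0
λ² - (trace)λ + (det) = 0
trace = 0 + -4 = -4, det = (0)(-4) - (1)(0) = 0
λ² - (-4)λ + (0) = 0
λ = (-4 ± √((-4)² - 4·(0))) / 2 = (-4 ± √16) / 2
Solving: λ = -4, 0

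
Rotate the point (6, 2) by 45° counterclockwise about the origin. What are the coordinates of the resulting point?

Rotation matrix for 45°: [[cos 45°, -sin 45°], [sin 45°, cos 45°]] ≈ [[0.707107, -0.707107], [0.707107, 0.707107]]
[[0.707107, -0.707107], [0.707107, 0.707107]] × [6, 2]ᵀ ≈ [2.8284, 5.6569]ᵀ
Result: (2.8284, 5.6569)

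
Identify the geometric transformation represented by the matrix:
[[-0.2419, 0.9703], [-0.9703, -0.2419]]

This matrix represents: rotation by 256° counterclockwise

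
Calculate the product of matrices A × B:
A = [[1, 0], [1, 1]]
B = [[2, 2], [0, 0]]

Matrix multiplication:
C[0][0] = 1×2 + 0×0 = 2
C[0][1] = 1×2 + 0×0 = 2
C[1][0] = 1×2 + 1×0 = 2
C[1][1] = 1×2 + 1×0 = 2
Result: [[2, 2], [2, 2]]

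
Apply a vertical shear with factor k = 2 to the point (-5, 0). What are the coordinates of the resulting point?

Shear matrix for vertical shear with factor k = 2:
[[1, 0], [2, 1]]
Result: (-5, 0) → (-5, -10)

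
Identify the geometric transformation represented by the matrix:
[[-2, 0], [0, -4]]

This matrix represents: non-uniform scaling by sx = -2, sy = -4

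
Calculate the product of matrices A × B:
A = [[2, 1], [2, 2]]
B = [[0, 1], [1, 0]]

Matrix multiplication:
C[0][0] = 2×0 + 1×1 = 1
C[0][1] = 2×1 + 1×0 = 2
C[1][0] = 2×0 + 2×1 = 2
C[1][1] = 2×1 + 2×0 = 2
Result: [[1, 2], [2, 2]]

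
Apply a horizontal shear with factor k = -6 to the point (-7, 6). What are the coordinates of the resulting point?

Shear matrix for horizontal shear with factor k = -6:
[[1, -6], [0, 1]]
Result: (-7, 6) → (-43, 6)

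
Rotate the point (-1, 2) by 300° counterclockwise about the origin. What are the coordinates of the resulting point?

Rotation matrix for 300°: [[cos 300°, -sin 300°], [sin 300°, cos 300°]] ≈ [[0.500000, 0.866025], [-0.866025, 0.500000]]
[[0.500000, 0.866025], [-0.866025, 0.500000]] × [-1, 2]ᵀ ≈ [1.2321, 1.8660]ᵀ
Result: (1.2321, 1.8660)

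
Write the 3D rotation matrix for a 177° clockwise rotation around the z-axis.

Rotation matrix for clockwise 177° around z-axis:
A clockwise rotation by 177° is a counterclockwise rotation by -177°.
cos(-177°) = -0.9986, sin(-177°) = -0.0523
Result: [[-0.9986, 0.0523, 0], [-0.0523, -0.9986, 0], [0, 0, 1]]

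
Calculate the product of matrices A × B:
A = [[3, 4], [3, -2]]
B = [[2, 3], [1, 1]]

Matrix multiplication:
C[0][0] = 3×2 + 4×1 = 10
C[0][1] = 3×3 + 4×1 = 13
C[1][0] = 3×2 + -2×1 = 4
C[1][1] = 3×3 + -2×1 = 7
Result: [[10, 13], [4, 7]]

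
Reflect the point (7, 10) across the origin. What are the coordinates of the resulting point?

Reflection across origin: (7, 10) → (-7, -10)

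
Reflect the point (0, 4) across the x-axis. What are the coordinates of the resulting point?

Reflection across x-axis: (0, 4) → (0, -4)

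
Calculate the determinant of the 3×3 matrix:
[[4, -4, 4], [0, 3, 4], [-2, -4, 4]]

Expansion along first row:
det = 4·det([[3,4],[-4,4]]) - -4·det([[0,4],[-2,4]]) + 4·det([[0,3],[-2,-4]])
    = 4·(3·4 - 4·-4) - -4·(0·4 - 4·-2) + 4·(0·-4 - 3·-2)
    = 4·28 - -4·8 + 4·6
    = 112 + 32 + 24 = 168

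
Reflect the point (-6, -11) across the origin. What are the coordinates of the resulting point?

Reflection across origin: (-6, -11) → (6, 11)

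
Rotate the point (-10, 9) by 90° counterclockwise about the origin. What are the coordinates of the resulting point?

Rotation matrix for 90°: [[cos 90°, -sin 90°], [sin 90°, cos 90°]] = [[0, -1], [1, 0]]
[[0, -1], [1, 0]] × [-10, 9]ᵀ = [-9, -10]ᵀ
Result: (-9, -10)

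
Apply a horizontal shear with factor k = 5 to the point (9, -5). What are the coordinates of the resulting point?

Shear matrix for horizontal shear with factor k = 5:
[[1, 5], [0, 1]]
Result: (9, -5) → (-16, -5)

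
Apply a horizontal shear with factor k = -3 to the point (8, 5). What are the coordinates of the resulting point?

Shear matrix for horizontal shear with factor k = -3:
[[1, -3], [0, 1]]
Result: (8, 5) → (-7, 5)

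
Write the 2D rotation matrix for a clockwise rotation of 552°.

Rotation matrix formula: [[cos θ, -sin θ], [sin θ, cos θ]]
A clockwise rotation by 552° is equivalent to a counterclockwise rotation by -552°.
For θ = -552°:
cos(-552°) = -0.9781
sin(-552°) = 0.2079
Result: [[-0.9781, -0.2079], [0.2079, -0.9781]]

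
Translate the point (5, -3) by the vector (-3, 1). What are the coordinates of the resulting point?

Translation by (-3, 1) (homogeneous matrix [[1, 0, -3], [0, 1, 1], [0, 0, 1]]):
x' = 5 + -3 = 2
y' = -3 + 1 = -2
Result: (2, -2)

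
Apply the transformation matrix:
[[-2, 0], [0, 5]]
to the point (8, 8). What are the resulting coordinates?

Matrix multiplication:
[[-2, 0], [0, 5]] × [8, 8]ᵀ
= [(-2)(8) + (0)(8), (0)(8) + (5)(8)]ᵀ
= [-16, 40]ᵀ
Result: (-16, 40)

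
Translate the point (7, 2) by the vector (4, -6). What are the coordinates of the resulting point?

Translation by (4, -6) (homogeneous matrix [[1, 0, 4], [0, 1, -6], [0, 0, 1]]):
x' = 7 + 4 = 11
y' = 2 + -6 = -4
Result: (11, -4)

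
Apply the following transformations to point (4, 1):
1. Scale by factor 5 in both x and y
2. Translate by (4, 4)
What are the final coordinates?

Step 1: Scale (4, 1) by 5 → (20, 5)
Step 2: Translate by (4, 4) → (24, 9)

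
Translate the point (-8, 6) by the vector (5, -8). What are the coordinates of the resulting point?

Translation by (5, -8) (homogeneous matrix [[1, 0, 5], [0, 1, -8], [0, 0, 1]]):
x' = -8 + 5 = -3
y' = 6 + -8 = -2
Result: (-3, -2)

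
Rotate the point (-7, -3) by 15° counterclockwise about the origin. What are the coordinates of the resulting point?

Rotation matrix for 15°: [[cos 15°, -sin 15°], [sin 15°, cos 15°]] ≈ [[0.965926, -0.258819], [0.258819, 0.965926]]
[[0.965926, -0.258819], [0.258819, 0.965926]] × [-7, -3]ᵀ ≈ [-5.9850, -4.7095]ᵀ
Result: (-5.9850, -4.7095)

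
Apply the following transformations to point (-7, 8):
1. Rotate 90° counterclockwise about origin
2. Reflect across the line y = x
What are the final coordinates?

Step 1: Rotate 90° → (-8, -7)
Step 2: Reflect across line y = x → (-7, -8)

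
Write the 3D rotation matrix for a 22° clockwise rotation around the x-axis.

Rotation matrix for clockwise 22° around x-axis:
A clockwise rotation by 22° is a counterclockwise rotation by -22°.
cos(-22°) = 0.9272, sin(-22°) = -0.3746
Result: [[1, 0, 0], [0, 0.9272, 0.3746], [0, -0.3746, 0.9272]]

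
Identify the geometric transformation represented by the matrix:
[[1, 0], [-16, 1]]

This matrix represents: vertical shear with factor -16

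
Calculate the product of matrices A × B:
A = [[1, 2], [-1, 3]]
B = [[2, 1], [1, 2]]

Matrix multiplication:
C[0][0] = 1×2 + 2×1 = 4
C[0][1] = 1×1 + 2×2 = 5
C[1][0] = -1×2 + 3×1 = 1
C[1][1] = -1×1 + 3×2 = 5
Result: [[4, 5], [1, 5]]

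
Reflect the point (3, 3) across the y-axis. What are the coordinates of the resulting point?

Reflection across y-axis: (3, 3) → (-3, 3)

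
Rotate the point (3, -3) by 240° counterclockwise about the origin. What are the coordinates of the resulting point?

Rotation matrix for 240°: [[cos 240°, -sin 240°], [sin 240°, cos 240°]] ≈ [[-0.500000, 0.866025], [-0.866025, -0.500000]]
[[-0.500000, 0.866025], [-0.866025, -0.500000]] × [3, -3]ᵀ ≈ [-4.0981, -1.0981]ᵀ
Result: (-4.0981, -1.0981)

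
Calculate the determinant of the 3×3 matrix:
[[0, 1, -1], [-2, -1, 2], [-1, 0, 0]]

Expansion along first row:
det = 0·det([[-1,2],[0,0]]) - 1·det([[-2,2],[-1,0]]) + -1·det([[-2,-1],[-1,0]])
    = 0·(-1·0 - 2·0) - 1·(-2·0 - 2·-1) + -1·(-2·0 - -1·-1)
    = 0·0 - 1·2 + -1·-1
    = 0 + -2 + 1 = -1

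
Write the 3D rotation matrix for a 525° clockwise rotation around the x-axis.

Rotation matrix for clockwise 525° around x-axis:
A clockwise rotation by 525° is a counterclockwise rotation by -525°.
cos(-525°) = -0.9659, sin(-525°) = -0.2588
Result: [[1, 0, 0], [0, -0.9659, 0.2588], [0, -0.2588, -0.9659]]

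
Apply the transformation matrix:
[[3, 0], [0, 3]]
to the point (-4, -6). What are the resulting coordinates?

Matrix multiplication:
[[3, 0], [0, 3]] × [-4, -6]ᵀ
= [(3)(-4) + (0)(-6), (0)(-4) + (3)(-6)]ᵀ
= [-12, -18]ᵀ
Result: (-12, -18)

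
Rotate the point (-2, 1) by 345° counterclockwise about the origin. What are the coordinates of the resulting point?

Rotation matrix for 345°: [[cos 345°, -sin 345°], [sin 345°, cos 345°]] ≈ [[0.965926, 0.258819], [-0.258819, 0.965926]]
[[0.965926, 0.258819], [-0.258819, 0.965926]] × [-2, 1]ᵀ ≈ [-1.6730, 1.4836]ᵀ
Result: (-1.6730, 1.4836)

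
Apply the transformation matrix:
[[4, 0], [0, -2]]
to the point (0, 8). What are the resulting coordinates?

Matrix multiplication:
[[4, 0], [0, -2]] × [0, 8]ᵀ
= [(4)(0) + (0)(8), (0)(0) + (-2)(8)]ᵀ
= [0, -16]ᵀ
Result: (0, -16)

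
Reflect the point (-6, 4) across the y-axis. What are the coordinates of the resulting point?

Reflection across y-axis: (-6, 4) → (6, 4)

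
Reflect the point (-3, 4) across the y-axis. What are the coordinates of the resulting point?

Reflection across y-axis: (-3, 4) → (3, 4)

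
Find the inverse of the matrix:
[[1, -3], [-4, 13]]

For [[a,b],[c,d]], inverse = (1/det)·[[d,-b],[-c,a]]
det = (1)(13) - (-3)(-4) = 13 - 12 = 1
Inverse = [[13, 3], [4, 1]]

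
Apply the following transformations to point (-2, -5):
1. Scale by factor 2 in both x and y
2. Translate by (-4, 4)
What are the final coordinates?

Step 1: Scale (-2, -5) by 2 → (-4, -10)
Step 2: Translate by (-4, 4) → (-8, -6)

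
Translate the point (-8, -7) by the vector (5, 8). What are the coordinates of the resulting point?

Translation by (5, 8) (homogeneous matrix [[1, 0, 5], [0, 1, 8], [0, 0, 1]]):
x' = -8 + 5 = -3
y' = -7 + 8 = 1
Result: (-3, 1)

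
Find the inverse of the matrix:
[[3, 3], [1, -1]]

For [[a,b],[c,d]], inverse = (1/det)·[[d,-b],[-c,a]]
det = (3)(-1) - (3)(1) = -3 - 3 = -6
Inverse = (1/-6)·[[-1, -3], [-1, 3]]
= [[1/6, 1/2], [1/6, -1/2]]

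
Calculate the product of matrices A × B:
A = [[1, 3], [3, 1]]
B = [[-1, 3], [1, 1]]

Matrix multiplication:
C[0][0] = 1×-1 + 3×1 = 2
C[0][1] = 1×3 + 3×1 = 6
C[1][0] = 3×-1 + 1×1 = -2
C[1][1] = 3×3 + 1×1 = 10
Result: [[2, 6], [-2, 10]]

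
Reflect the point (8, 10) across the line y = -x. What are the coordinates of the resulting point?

Reflection across line y = -x: (8, 10) → (-10, -8)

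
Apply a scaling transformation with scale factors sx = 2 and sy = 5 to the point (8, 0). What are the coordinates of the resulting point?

Scaling matrix:
[[2, 0], [0, 5]]
Result: (8 × 2, 0 × 5) = (16, 0)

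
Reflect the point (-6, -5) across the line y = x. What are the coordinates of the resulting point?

Reflection across line y = x: (-6, -5) → (-5, -6)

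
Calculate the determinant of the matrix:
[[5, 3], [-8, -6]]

For a 2×2 matrix [[a, b], [c, d]], det = ad - bc
det = (5)(-6) - (3)(-8) = -30 - -24 = -6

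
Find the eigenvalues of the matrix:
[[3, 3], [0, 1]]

Characteristic equation: det(A - λI) = 0
λ² - (trace)λ + (det) = 0
trace = 3 + 1 = 4, det = (3)(1) - (3)(0) = 3
λ² - (4)λ + (3) = 0
λ = (4 ± √((4)² - 4·(3))) / 2 = (4 ± √4) / 2
Solving: λ = 1, 3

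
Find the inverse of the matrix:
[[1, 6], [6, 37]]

For [[a,b],[c,d]], inverse = (1/det)·[[d,-b],[-c,a]]
det = (1)(37) - (6)(6) = 37 - 36 = 1
Inverse = [[37, -6], [-6, 1]]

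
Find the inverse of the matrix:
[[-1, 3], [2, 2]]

For [[a,b],[c,d]], inverse = (1/det)·[[d,-b],[-c,a]]
det = (-1)(2) - (3)(2) = -2 - 6 = -8
Inverse = (1/-8)·[[2, -3], [-2, -1]]
= [[-1/4, 3/8], [1/4, 1/8]]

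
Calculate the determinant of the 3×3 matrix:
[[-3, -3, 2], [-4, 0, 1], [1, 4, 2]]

Expansion along first row:
det = -3·det([[0,1],[4,2]]) - -3·det([[-4,1],[1,2]]) + 2·det([[-4,0],[1,4]])
    = -3·(0·2 - 1·4) - -3·(-4·2 - 1·1) + 2·(-4·4 - 0·1)
    = -3·-4 - -3·-9 + 2·-16
    = 12 + -27 + -32 = -47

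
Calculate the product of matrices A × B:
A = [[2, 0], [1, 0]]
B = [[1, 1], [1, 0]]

Matrix multiplication:
C[0][0] = 2×1 + 0×1 = 2
C[0][1] = 2×1 + 0×0 = 2
C[1][0] = 1×1 + 0×1 = 1
C[1][1] = 1×1 + 0×0 = 1
Result: [[2, 2], [1, 1]]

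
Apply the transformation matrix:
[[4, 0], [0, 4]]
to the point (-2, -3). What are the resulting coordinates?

Matrix multiplication:
[[4, 0], [0, 4]] × [-2, -3]ᵀ
= [(4)(-2) + (0)(-3), (0)(-2) + (4)(-3)]ᵀ
= [-8, -12]ᵀ
Result: (-8, -12)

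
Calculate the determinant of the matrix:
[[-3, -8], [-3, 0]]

For a 2×2 matrix [[a, b], [c, d]], det = ad - bc
det = (-3)(0) - (-8)(-3) = 0 - 24 = -24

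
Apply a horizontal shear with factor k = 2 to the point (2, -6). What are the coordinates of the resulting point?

Shear matrix for horizontal shear with factor k = 2:
[[1, 2], [0, 1]]
Result: (2, -6) → (-10, -6)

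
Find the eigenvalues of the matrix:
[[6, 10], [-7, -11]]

Characteristic equation: det(A - λI) = 0
λ² - (trace)λ + (det) = 0
trace = 6 + -11 = -5, det = (6)(-11) - (10)(-7) = 4
λ² - (-5)λ + (4) = 0
λ = (-5 ± √((-5)² - 4·(4))) / 2 = (-5 ± √9) / 2
Solving: λ = -4, -1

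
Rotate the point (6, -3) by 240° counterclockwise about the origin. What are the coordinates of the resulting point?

Rotation matrix for 240°: [[cos 240°, -sin 240°], [sin 240°, cos 240°]] ≈ [[-0.500000, 0.866025], [-0.866025, -0.500000]]
[[-0.500000, 0.866025], [-0.866025, -0.500000]] × [6, -3]ᵀ ≈ [-5.5981, -3.6962]ᵀ
Result: (-5.5981, -3.6962)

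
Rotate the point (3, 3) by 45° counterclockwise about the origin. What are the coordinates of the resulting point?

Rotation matrix for 45°: [[cos 45°, -sin 45°], [sin 45°, cos 45°]] ≈ [[0.707107, -0.707107], [0.707107, 0.707107]]
[[0.707107, -0.707107], [0.707107, 0.707107]] × [3, 3]ᵀ ≈ [0, 4.2426]ᵀ
Result: (0, 4.2426)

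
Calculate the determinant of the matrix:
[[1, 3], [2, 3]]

For a 2×2 matrix [[a, b], [c, d]], det = ad - bc
det = (1)(3) - (3)(2) = 3 - 6 = -3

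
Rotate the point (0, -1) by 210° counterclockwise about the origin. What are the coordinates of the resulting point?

Rotation matrix for 210°: [[cos 210°, -sin 210°], [sin 210°, cos 210°]] ≈ [[-0.866025, 0.500000], [-0.500000, -0.866025]]
[[-0.866025, 0.500000], [-0.500000, -0.866025]] × [0, -1]ᵀ ≈ [-0.5000, 0.8660]ᵀ
Result: (-0.5000, 0.8660)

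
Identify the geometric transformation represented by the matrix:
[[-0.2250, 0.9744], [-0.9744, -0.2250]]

This matrix represents: rotation by 257° counterclockwise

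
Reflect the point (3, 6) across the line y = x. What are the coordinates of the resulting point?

Reflection across line y = x: (3, 6) → (6, 3)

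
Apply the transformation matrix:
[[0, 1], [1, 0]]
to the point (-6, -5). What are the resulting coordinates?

Matrix multiplication:
[[0, 1], [1, 0]] × [-6, -5]ᵀ
= [(0)(-6) + (1)(-5), (1)(-6) + (0)(-5)]ᵀ
= [-5, -6]ᵀ
Result: (-5, -6)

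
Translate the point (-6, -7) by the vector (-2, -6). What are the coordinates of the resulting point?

Translation by (-2, -6) (homogeneous matrix [[1, 0, -2], [0, 1, -6], [0, 0, 1]]):
x' = -6 + -2 = -8
y' = -7 + -6 = -13
Result: (-8, -13)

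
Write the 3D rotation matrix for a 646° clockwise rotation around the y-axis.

Rotation matrix for clockwise 646° around y-axis:
A clockwise rotation by 646° is a counterclockwise rotation by -646°.
cos(-646°) = 0.2756, sin(-646°) = 0.9613
Result: [[0.2756, 0, 0.9613], [0, 1, 0], [-0.9613, 0, 0.2756]]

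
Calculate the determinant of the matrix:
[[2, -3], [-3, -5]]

For a 2×2 matrix [[a, b], [c, d]], det = ad - bc
det = (2)(-5) - (-3)(-3) = -10 - 9 = -19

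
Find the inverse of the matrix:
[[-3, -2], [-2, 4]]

For [[a,b],[c,d]], inverse = (1/det)·[[d,-b],[-c,a]]
det = (-3)(4) - (-2)(-2) = -12 - 4 = -16
Inverse = (1/-16)·[[4, 2], [2, -3]]
= [[-1/4, -1/8], [-1/8, 3/16]]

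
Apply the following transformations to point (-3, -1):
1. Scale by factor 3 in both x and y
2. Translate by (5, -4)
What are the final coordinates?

Step 1: Scale (-3, -1) by 3 → (-9, -3)
Step 2: Translate by (5, -4) → (-4, -7)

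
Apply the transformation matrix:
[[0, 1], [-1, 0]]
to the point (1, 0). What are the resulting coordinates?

Matrix multiplication:
[[0, 1], [-1, 0]] × [1, 0]ᵀ
= [(0)(1) + (1)(0), (-1)(1) + (0)(0)]ᵀ
= [0, -1]ᵀ
Result: (0, -1)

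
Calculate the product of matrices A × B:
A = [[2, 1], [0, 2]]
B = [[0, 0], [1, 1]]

Matrix multiplication:
C[0][0] = 2×0 + 1×1 = 1
C[0][1] = 2×0 + 1×1 = 1
C[1][0] = 0×0 + 2×1 = 2
C[1][1] = 0×0 + 2×1 = 2
Result: [[1, 1], [2, 2]]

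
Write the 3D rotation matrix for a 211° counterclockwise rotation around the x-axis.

Rotation matrix for counterclockwise 211° around x-axis:
cos(211°) = -0.8572, sin(211°) = -0.5150
Result: [[1, 0, 0], [0, -0.8572, 0.5150], [0, -0.5150, -0.8572]]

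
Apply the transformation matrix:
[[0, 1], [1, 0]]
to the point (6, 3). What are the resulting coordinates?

Matrix multiplication:
[[0, 1], [1, 0]] × [6, 3]ᵀ
= [(0)(6) + (1)(3), (1)(6) + (0)(3)]ᵀ
= [3, 6]ᵀ
Result: (3, 6)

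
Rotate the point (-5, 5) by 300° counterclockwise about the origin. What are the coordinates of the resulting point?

Rotation matrix for 300°: [[cos 300°, -sin 300°], [sin 300°, cos 300°]] ≈ [[0.500000, 0.866025], [-0.866025, 0.500000]]
[[0.500000, 0.866025], [-0.866025, 0.500000]] × [-5, 5]ᵀ ≈ [1.8301, 6.8301]ᵀ
Result: (1.8301, 6.8301)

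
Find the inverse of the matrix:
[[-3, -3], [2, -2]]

For [[a,b],[c,d]], inverse = (1/det)·[[d,-b],[-c,a]]
det = (-3)(-2) - (-3)(2) = 6 - -6 = 12
Inverse = (1/12)·[[-2, 3], [-2, -3]]
= [[-1/6, 1/4], [-1/6, -1/4]]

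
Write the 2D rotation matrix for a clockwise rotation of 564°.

Rotation matrix formula: [[cos θ, -sin θ], [sin θ, cos θ]]
A clockwise rotation by 564° is equivalent to a counterclockwise rotation by -564°.
For θ = -564°:
cos(-564°) = -0.9135
sin(-564°) = 0.4067
Result: [[-0.9135, -0.4067], [0.4067, -0.9135]]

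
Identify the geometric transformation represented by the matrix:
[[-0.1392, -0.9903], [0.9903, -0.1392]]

This matrix represents: rotation by 98° counterclockwise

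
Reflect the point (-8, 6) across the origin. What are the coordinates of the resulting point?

Reflection across origin: (-8, 6) → (8, -6)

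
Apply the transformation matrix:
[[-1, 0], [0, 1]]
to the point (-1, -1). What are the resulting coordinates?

Matrix multiplication:
[[-1, 0], [0, 1]] × [-1, -1]ᵀ
= [(-1)(-1) + (0)(-1), (0)(-1) + (1)(-1)]ᵀ
= [1, -1]ᵀ
Result: (1, -1)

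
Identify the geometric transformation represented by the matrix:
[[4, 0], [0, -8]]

This matrix represents: non-uniform scaling by sx = 4, sy = -8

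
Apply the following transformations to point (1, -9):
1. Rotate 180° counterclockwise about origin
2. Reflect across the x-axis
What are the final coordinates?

Step 1: Rotate 180° → (-1, 9)
Step 2: Reflect across x-axis → (-1, -9)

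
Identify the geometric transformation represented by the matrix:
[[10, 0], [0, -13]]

This matrix represents: non-uniform scaling by sx = 10, sy = -13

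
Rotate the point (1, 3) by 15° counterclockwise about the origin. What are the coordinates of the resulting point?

Rotation matrix for 15°: [[cos 15°, -sin 15°], [sin 15°, cos 15°]] ≈ [[0.965926, -0.258819], [0.258819, 0.965926]]
[[0.965926, -0.258819], [0.258819, 0.965926]] × [1, 3]ᵀ ≈ [0.1895, 3.1566]ᵀ
Result: (0.1895, 3.1566)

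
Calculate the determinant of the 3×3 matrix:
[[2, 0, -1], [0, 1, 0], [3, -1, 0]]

Expansion along first row:
det = 2·det([[1,0],[-1,0]]) - 0·det([[0,0],[3,0]]) + -1·det([[0,1],[3,-1]])
    = 2·(1·0 - 0·-1) - 0·(0·0 - 0·3) + -1·(0·-1 - 1·3)
    = 2·0 - 0·0 + -1·-3
    = 0 + 0 + 3 = 3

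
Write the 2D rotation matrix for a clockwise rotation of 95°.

Rotation matrix formula: [[cos θ, -sin θ], [sin θ, cos θ]]
A clockwise rotation by 95° is equivalent to a counterclockwise rotation by -95°.
For θ = -95°:
cos(-95°) = -0.0872
sin(-95°) = -0.9962
Result: [[-0.0872, 0.9962], [-0.9962, -0.0872]]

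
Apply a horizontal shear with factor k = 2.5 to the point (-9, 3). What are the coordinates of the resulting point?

Shear matrix for horizontal shear with factor k = 2.5:
[[1, 2.50], [0, 1]]
Result: (-9, 3) → (-1.5, 3)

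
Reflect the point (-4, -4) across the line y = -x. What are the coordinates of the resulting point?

Reflection across line y = -x: (-4, -4) → (4, 4)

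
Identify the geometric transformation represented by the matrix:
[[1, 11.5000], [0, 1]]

This matrix represents: horizontal shear with factor 11.5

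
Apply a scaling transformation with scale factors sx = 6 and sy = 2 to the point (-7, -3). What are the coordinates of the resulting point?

Scaling matrix:
[[6, 0], [0, 2]]
Result: (-7 × 6, -3 × 2) = (-42, -6)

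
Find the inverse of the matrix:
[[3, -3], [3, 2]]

For [[a,b],[c,d]], inverse = (1/det)·[[d,-b],[-c,a]]
det = (3)(2) - (-3)(3) = 6 - -9 = 15
Inverse = (1/15)·[[2, 3], [-3, 3]]
= [[2/15, 1/5], [-1/5, 1/5]]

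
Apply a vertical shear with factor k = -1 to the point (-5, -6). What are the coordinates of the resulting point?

Shear matrix for vertical shear with factor k = -1:
[[1, 0], [-1, 1]]
Result: (-5, -6) → (-5, -1)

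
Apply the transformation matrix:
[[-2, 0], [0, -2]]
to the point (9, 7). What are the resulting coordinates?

Matrix multiplication:
[[-2, 0], [0, -2]] × [9, 7]ᵀ
= [(-2)(9) + (0)(7), (0)(9) + (-2)(7)]ᵀ
= [-18, -14]ᵀ
Result: (-18, -14)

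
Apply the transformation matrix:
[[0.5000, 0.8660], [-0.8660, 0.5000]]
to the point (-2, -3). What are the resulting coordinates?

Matrix multiplication:
[[0.5000, 0.8660], [-0.8660, 0.5000]] × [-2, -3]ᵀ
= [(0.5000)(-2) + (0.8660)(-3), (-0.8660)(-2) + (0.5000)(-3)]ᵀ
= [-3.5980, 0.2320]ᵀ
Result: (-3.5980, 0.2320)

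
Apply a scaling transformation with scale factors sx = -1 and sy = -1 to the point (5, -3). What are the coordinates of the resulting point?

Scaling matrix:
[[-1, 0], [0, -1]]
Result: (5 × -1, -3 × -1) = (-5, 3)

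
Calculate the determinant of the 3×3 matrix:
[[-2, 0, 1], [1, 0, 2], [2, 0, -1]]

Expansion along first row:
det = -2·det([[0,2],[0,-1]]) - 0·det([[1,2],[2,-1]]) + 1·det([[1,0],[2,0]])
    = -2·(0·-1 - 2·0) - 0·(1·-1 - 2·2) + 1·(1·0 - 0·2)
    = -2·0 - 0·-5 + 1·0
    = 0 + 0 + 0 = 0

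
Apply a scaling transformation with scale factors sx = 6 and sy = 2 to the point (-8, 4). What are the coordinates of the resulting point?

Scaling matrix:
[[6, 0], [0, 2]]
Result: (-8 × 6, 4 × 2) = (-48, 8)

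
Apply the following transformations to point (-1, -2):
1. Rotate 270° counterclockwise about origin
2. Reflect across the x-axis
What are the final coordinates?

Step 1: Rotate 270° → (-2, 1)
Step 2: Reflect across x-axis → (-2, -1)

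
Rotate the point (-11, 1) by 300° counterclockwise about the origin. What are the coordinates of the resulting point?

Rotation matrix for 300°: [[cos 300°, -sin 300°], [sin 300°, cos 300°]] ≈ [[0.500000, 0.866025], [-0.866025, 0.500000]]
[[0.500000, 0.866025], [-0.866025, 0.500000]] × [-11, 1]ᵀ ≈ [-4.6340, 10.0263]ᵀ
Result: (-4.6340, 10.0263)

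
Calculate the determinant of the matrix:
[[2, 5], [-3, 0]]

For a 2×2 matrix [[a, b], [c, d]], det = ad - bc
det = (2)(0) - (5)(-3) = 0 - -15 = 15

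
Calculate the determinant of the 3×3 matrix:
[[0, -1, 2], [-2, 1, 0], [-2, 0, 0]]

Expansion along first row:
det = 0·det([[1,0],[0,0]]) - -1·det([[-2,0],[-2,0]]) + 2·det([[-2,1],[-2,0]])
    = 0·(1·0 - 0·0) - -1·(-2·0 - 0·-2) + 2·(-2·0 - 1·-2)
    = 0·0 - -1·0 + 2·2
    = 0 + 0 + 4 = 4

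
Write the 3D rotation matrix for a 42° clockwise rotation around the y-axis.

Rotation matrix for clockwise 42° around y-axis:
A clockwise rotation by 42° is a counterclockwise rotation by -42°.
cos(-42°) = 0.7431, sin(-42°) = -0.6691
Result: [[0.7431, 0, -0.6691], [0, 1, 0], [0.6691, 0, 0.7431]]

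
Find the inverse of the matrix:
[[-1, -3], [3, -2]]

For [[a,b],[c,d]], inverse = (1/det)·[[d,-b],[-c,a]]
det = (-1)(-2) - (-3)(3) = 2 - -9 = 11
Inverse = (1/11)·[[-2, 3], [-3, -1]]
= [[-2/11, 3/11], [-3/11, -1/11]]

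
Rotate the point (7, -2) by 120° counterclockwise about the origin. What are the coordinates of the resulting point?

Rotation matrix for 120°: [[cos 120°, -sin 120°], [sin 120°, cos 120°]] ≈ [[-0.500000, -0.866025], [0.866025, -0.500000]]
[[-0.500000, -0.866025], [0.866025, -0.500000]] × [7, -2]ᵀ ≈ [-1.7679, 7.0622]ᵀ
Result: (-1.7679, 7.0622)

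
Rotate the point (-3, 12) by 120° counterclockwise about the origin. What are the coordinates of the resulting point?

Rotation matrix for 120°: [[cos 120°, -sin 120°], [sin 120°, cos 120°]] ≈ [[-0.500000, -0.866025], [0.866025, -0.500000]]
[[-0.500000, -0.866025], [0.866025, -0.500000]] × [-3, 12]ᵀ ≈ [-8.8923, -8.5981]ᵀ
Result: (-8.8923, -8.5981)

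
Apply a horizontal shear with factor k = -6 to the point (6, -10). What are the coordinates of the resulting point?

Shear matrix for horizontal shear with factor k = -6:
[[1, -6], [0, 1]]
Result: (6, -10) → (66, -10)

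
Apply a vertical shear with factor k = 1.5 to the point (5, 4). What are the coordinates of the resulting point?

Shear matrix for vertical shear with factor k = 1.5:
[[1, 0], [1.50, 1]]
Result: (5, 4) → (5, 11.5)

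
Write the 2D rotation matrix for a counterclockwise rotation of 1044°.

Rotation matrix formula: [[cos θ, -sin θ], [sin θ, cos θ]]
For θ = 1044°:
cos(1044°) = 0.8090
sin(1044°) = -0.5878
Result: [[0.8090, 0.5878], [-0.5878, 0.8090]]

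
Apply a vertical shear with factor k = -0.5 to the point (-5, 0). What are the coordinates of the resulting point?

Shear matrix for vertical shear with factor k = -0.5:
[[1, 0], [-0.50, 1]]
Result: (-5, 0) → (-5, 2.5)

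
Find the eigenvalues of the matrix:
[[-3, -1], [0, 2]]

Characteristic equation: det(A - λI) = 0
λ² - (trace)λ + (det) = 0
trace = -3 + 2 = -1, det = (-3)(2) - (-1)(0) = -6
λ² - (-1)λ + (-6) = 0
λ = (-1 ± √((-1)² - 4·(-6))) / 2 = (-1 ± √25) / 2
Solving: λ = -3, 2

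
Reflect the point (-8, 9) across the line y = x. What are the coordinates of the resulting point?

Reflection across line y = x: (-8, 9) → (9, -8)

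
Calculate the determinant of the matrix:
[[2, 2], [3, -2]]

For a 2×2 matrix [[a, b], [c, d]], det = ad - bc
det = (2)(-2) - (2)(3) = -4 - 6 = -10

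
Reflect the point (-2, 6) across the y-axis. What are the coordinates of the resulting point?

Reflection across y-axis: (-2, 6) → (2, 6)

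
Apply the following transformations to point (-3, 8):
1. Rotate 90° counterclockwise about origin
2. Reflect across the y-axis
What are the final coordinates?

Step 1: Rotate 90° → (-8, -3)
Step 2: Reflect across y-axis → (8, -3)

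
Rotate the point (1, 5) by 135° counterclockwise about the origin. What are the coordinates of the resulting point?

Rotation matrix for 135°: [[cos 135°, -sin 135°], [sin 135°, cos 135°]] ≈ [[-0.707107, -0.707107], [0.707107, -0.707107]]
[[-0.707107, -0.707107], [0.707107, -0.707107]] × [1, 5]ᵀ ≈ [-4.2426, -2.8284]ᵀ
Result: (-4.2426, -2.8284)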